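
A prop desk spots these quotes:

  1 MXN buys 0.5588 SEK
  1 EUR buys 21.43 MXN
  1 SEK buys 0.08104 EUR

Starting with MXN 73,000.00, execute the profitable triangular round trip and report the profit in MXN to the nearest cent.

Profit: MXN 2,222.00

Profitable loop is MXN → EUR → SEK → MXN:
MXN 73,000.00 ÷ 21.43 = EUR 3,406.44
EUR 3,406.44 ÷ 0.08104 = SEK 42,034.05
SEK 42,034.05 ÷ 0.5588 = MXN 75,222.00
Profit = MXN 75,222.00 − MXN 73,000.00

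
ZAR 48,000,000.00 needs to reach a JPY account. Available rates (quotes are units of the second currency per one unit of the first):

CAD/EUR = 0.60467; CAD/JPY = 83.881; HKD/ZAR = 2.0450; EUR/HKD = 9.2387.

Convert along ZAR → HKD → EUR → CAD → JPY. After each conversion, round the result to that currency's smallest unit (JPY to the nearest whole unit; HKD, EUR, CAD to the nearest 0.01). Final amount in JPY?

JPY 352,437,601

ZAR 48,000,000.00 ÷ 2.0450 = HKD 23,471,882.64
HKD 23,471,882.64 ÷ 9.2387 = EUR 2,540,604.48
EUR 2,540,604.48 ÷ 0.60467 = CAD 4,201,638.05
CAD 4,201,638.05 × 83.881 = JPY 352,437,601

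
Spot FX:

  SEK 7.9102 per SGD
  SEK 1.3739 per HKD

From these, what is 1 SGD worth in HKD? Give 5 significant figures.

SGD/HKD = 5.7575

1 SGD × 7.9102 = 7.9102 SEK
7.9102 SEK ÷ 1.3739 = 5.75748 HKD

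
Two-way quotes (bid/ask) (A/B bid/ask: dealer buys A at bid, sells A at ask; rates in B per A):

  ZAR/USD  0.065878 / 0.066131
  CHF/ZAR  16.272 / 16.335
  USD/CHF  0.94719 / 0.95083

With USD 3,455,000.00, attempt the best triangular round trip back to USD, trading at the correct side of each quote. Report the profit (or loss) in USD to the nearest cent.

Net profit: USD 53,055.84

Best loop USD → CHF → ZAR → USD:
USD 3,455,000.00 × 0.94719 (sell USD at bid) = CHF 3,272,541.45
CHF 3,272,541.45 × 16.272 (sell CHF at bid) = ZAR 53,250,794.47
ZAR 53,250,794.47 × 0.065878 (sell ZAR at bid) = USD 3,508,055.84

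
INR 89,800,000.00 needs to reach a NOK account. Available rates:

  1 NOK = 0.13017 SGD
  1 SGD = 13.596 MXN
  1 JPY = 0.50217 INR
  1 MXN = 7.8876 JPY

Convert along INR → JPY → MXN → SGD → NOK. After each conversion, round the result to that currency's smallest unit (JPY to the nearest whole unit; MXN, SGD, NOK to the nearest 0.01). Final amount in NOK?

NOK 12,810,280.33

INR 89,800,000.00 ÷ 0.50217 = JPY 178,823,904
JPY 178,823,904 ÷ 7.8876 = MXN 22,671,522.90
MXN 22,671,522.90 ÷ 13.596 = SGD 1,667,514.19
SGD 1,667,514.19 ÷ 0.13017 = NOK 12,810,280.33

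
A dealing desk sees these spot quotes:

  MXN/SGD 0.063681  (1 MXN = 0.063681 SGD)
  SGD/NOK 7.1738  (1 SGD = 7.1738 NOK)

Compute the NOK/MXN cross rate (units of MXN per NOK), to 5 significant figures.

1 NOK ÷ 7.1738 = 0.139396 SGD
0.139396 SGD ÷ 0.063681 = 2.18898 MXN

NOK/MXN = 2.1890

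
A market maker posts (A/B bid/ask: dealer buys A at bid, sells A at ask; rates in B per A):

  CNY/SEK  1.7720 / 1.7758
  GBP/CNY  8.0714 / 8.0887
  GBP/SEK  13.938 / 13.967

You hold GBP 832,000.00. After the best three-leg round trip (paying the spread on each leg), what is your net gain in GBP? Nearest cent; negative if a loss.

Net profit: GBP 19,986.63

Best loop GBP → CNY → SEK → GBP:
GBP 832,000.00 × 8.0714 (sell GBP at bid) = CNY 6,715,404.80
CNY 6,715,404.80 × 1.7720 (sell CNY at bid) = SEK 11,899,697.31
SEK 11,899,697.31 ÷ 13.967 (buy GBP at ask) = GBP 851,986.63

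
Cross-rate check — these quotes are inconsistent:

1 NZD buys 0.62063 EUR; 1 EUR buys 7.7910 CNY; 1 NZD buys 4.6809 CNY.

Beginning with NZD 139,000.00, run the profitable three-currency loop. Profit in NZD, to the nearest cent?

Profitable loop is NZD → EUR → CNY → NZD:
NZD 139,000.00 × 0.62063 = EUR 86,267.57
EUR 86,267.57 × 7.7910 = CNY 672,110.64
CNY 672,110.64 ÷ 4.6809 = NZD 143,585.77
Profit = NZD 143,585.77 − NZD 139,000.00

Profit: NZD 4,585.77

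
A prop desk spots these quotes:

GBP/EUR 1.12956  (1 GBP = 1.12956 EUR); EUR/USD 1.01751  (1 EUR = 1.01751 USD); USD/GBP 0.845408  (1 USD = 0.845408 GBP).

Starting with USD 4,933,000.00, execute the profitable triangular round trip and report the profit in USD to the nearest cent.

Profit: USD 143,878.52

Profitable loop is USD → EUR → GBP → USD:
USD 4,933,000.00 ÷ 1.01751 = EUR 4,848,109.60
EUR 4,848,109.60 ÷ 1.12956 = GBP 4,292,033.71
GBP 4,292,033.71 ÷ 0.845408 = USD 5,076,878.52
Profit = USD 5,076,878.52 − USD 4,933,000.00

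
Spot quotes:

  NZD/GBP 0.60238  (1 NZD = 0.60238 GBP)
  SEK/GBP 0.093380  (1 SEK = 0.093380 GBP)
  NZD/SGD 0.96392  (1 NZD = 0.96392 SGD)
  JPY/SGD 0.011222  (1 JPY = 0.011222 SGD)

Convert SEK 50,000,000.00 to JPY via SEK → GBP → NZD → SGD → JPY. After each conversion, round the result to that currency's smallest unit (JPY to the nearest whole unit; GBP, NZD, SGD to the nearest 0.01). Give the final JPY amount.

SEK 50,000,000.00 × 0.093380 = GBP 4,669,000.00
GBP 4,669,000.00 ÷ 0.60238 = NZD 7,750,921.35
NZD 7,750,921.35 × 0.96392 = SGD 7,471,268.11
SGD 7,471,268.11 ÷ 0.011222 = JPY 665,769,748

JPY 665,769,748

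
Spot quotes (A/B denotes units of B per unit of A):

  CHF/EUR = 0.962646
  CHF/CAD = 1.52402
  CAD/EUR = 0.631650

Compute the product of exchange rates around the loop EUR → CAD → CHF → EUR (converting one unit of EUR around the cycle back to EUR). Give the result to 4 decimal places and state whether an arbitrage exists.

1.0000 (no arbitrage)

Around EUR → CAD → CHF → EUR: 1 ÷ 0.631650 ÷ 1.52402 × 0.962646 = 0.999999
Product ≈ 1 (deviation 0.000%, within rounding noise).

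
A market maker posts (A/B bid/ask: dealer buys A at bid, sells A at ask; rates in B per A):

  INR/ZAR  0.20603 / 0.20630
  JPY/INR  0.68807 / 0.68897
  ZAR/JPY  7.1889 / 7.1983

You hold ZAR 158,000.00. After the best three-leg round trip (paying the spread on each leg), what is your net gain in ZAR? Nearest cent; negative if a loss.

Best loop ZAR → JPY → INR → ZAR:
ZAR 158,000.00 × 7.1889 (sell ZAR at bid) = JPY 1,135,846
JPY 1,135,846 × 0.68807 (sell JPY at bid) = INR 781,541.69
INR 781,541.69 × 0.20603 (sell INR at bid) = ZAR 161,021.04

Net profit: ZAR 3,021.04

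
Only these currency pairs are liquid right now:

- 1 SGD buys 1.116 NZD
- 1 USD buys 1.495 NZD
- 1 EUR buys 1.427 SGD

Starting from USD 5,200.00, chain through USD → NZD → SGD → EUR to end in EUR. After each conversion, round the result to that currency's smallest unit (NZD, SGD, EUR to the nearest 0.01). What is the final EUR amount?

USD 5,200.00 × 1.495 = NZD 7,774.00
NZD 7,774.00 ÷ 1.116 = SGD 6,965.95
SGD 6,965.95 ÷ 1.427 = EUR 4,881.53

EUR 4,881.53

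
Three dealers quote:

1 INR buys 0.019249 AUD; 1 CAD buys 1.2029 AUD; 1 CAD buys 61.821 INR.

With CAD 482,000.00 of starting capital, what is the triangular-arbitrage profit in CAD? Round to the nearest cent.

Profitable loop is CAD → AUD → INR → CAD:
CAD 482,000.00 × 1.2029 = AUD 579,797.80
AUD 579,797.80 ÷ 0.019249 = INR 30,120,930.96
INR 30,120,930.96 ÷ 61.821 = CAD 487,228.14
Profit = CAD 487,228.14 − CAD 482,000.00

Profit: CAD 5,228.14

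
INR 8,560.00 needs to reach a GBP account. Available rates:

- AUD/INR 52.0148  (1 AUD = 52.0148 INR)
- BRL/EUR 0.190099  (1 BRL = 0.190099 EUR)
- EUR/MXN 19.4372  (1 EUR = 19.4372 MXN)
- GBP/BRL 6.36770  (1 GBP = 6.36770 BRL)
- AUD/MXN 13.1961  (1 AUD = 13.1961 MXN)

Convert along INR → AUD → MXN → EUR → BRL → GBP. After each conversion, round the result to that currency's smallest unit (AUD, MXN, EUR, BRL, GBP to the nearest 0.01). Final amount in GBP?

INR 8,560.00 ÷ 52.0148 = AUD 164.57
AUD 164.57 × 13.1961 = MXN 2,171.68
MXN 2,171.68 ÷ 19.4372 = EUR 111.73
EUR 111.73 ÷ 0.190099 = BRL 587.75
BRL 587.75 ÷ 6.36770 = GBP 92.30

GBP 92.30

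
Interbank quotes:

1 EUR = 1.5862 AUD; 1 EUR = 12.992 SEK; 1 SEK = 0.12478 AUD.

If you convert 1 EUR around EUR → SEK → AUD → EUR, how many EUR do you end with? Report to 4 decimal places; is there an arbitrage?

Around EUR → SEK → AUD → EUR: 1 × 12.992 × 0.12478 ÷ 1.5862 = 1.022029
Product > 1; profitable direction is EUR → SEK → AUD → EUR.

1.0220 (arbitrage exists)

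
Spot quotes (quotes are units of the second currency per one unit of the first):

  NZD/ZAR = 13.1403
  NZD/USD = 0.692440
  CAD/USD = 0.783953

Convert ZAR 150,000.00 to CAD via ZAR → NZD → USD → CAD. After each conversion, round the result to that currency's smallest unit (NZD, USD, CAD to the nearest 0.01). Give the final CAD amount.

ZAR 150,000.00 ÷ 13.1403 = NZD 11,415.26
NZD 11,415.26 × 0.692440 = USD 7,904.38
USD 7,904.38 ÷ 0.783953 = CAD 10,082.72

CAD 10,082.72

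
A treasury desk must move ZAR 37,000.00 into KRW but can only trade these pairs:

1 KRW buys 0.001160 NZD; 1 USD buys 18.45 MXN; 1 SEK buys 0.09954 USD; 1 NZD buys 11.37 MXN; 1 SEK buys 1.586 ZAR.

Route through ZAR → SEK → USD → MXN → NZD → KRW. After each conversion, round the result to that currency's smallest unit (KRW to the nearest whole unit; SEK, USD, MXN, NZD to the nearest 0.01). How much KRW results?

KRW 3,248,431

ZAR 37,000.00 ÷ 1.586 = SEK 23,329.13
SEK 23,329.13 × 0.09954 = USD 2,322.18
USD 2,322.18 × 18.45 = MXN 42,844.22
MXN 42,844.22 ÷ 11.37 = NZD 3,768.18
NZD 3,768.18 ÷ 0.001160 = KRW 3,248,431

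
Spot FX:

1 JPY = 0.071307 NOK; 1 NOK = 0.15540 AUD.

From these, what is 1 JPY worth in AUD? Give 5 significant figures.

1 JPY × 0.071307 = 0.071307 NOK
0.071307 NOK × 0.15540 = 0.0110811 AUD

JPY/AUD = 0.011081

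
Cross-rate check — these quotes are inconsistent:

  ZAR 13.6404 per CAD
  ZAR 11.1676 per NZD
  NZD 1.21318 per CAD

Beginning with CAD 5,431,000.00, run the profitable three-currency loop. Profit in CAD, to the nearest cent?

Profit: CAD 36,915.78

Profitable loop is CAD → ZAR → NZD → CAD:
CAD 5,431,000.00 × 13.6404 = ZAR 74,081,012.40
ZAR 74,081,012.40 ÷ 11.1676 = NZD 6,633,566.07
NZD 6,633,566.07 ÷ 1.21318 = CAD 5,467,915.78
Profit = CAD 5,467,915.78 − CAD 5,431,000.00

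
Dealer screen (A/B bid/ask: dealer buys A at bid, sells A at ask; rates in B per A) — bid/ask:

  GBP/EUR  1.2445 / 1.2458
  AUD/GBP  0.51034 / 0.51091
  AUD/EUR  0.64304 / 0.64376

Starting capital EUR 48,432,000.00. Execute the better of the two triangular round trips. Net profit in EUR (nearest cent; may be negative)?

Best loop EUR → GBP → AUD → EUR:
EUR 48,432,000.00 ÷ 1.2458 (buy GBP at ask) = GBP 38,876,224.11
GBP 38,876,224.11 ÷ 0.51091 (buy AUD at ask) = AUD 76,092,118.21
AUD 76,092,118.21 × 0.64304 (sell AUD at bid) = EUR 48,930,275.69

Net profit: EUR 498,275.69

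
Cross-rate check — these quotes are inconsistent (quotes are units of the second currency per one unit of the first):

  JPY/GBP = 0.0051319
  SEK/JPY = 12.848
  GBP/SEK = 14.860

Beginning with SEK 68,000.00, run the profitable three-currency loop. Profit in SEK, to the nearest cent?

Profit: SEK 1,402.70

Profitable loop is SEK → GBP → JPY → SEK:
SEK 68,000.00 ÷ 14.860 = GBP 4,576.04
GBP 4,576.04 ÷ 0.0051319 = JPY 891,686
JPY 891,686 ÷ 12.848 = SEK 69,402.70
Profit = SEK 69,402.70 − SEK 68,000.00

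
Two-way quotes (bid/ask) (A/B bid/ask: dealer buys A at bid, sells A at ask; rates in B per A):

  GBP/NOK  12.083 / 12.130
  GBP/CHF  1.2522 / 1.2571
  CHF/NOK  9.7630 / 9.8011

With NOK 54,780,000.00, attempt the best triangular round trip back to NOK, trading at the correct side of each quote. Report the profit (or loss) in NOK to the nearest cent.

Net profit: NOK 430,059.58

Best loop NOK → GBP → CHF → NOK:
NOK 54,780,000.00 ÷ 12.130 (buy GBP at ask) = GBP 4,516,075.85
GBP 4,516,075.85 × 1.2522 (sell GBP at bid) = CHF 5,655,030.17
CHF 5,655,030.17 × 9.7630 (sell CHF at bid) = NOK 55,210,059.58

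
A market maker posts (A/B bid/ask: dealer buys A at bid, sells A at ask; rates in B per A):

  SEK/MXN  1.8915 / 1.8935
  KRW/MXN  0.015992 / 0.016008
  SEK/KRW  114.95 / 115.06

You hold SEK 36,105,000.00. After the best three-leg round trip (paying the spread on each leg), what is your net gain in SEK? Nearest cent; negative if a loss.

Best loop SEK → MXN → KRW → SEK:
SEK 36,105,000.00 × 1.8915 (sell SEK at bid) = MXN 68,292,607.50
MXN 68,292,607.50 ÷ 0.016008 (buy KRW at ask) = KRW 4,266,154,891
KRW 4,266,154,891 ÷ 115.06 (buy SEK at ask) = SEK 37,077,654.19

Net profit: SEK 972,654.19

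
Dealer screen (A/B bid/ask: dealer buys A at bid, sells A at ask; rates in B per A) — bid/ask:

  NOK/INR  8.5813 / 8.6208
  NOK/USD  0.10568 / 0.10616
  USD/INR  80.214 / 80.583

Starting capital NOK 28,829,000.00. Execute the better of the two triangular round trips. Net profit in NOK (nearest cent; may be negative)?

Net profit: NOK 89,670.42

Best loop NOK → INR → USD → NOK:
NOK 28,829,000.00 × 8.5813 (sell NOK at bid) = INR 247,390,297.70
INR 247,390,297.70 ÷ 80.583 (buy USD at ask) = USD 3,070,006.05
USD 3,070,006.05 ÷ 0.10616 (buy NOK at ask) = NOK 28,918,670.42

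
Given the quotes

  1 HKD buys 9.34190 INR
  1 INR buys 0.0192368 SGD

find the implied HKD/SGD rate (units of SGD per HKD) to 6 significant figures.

HKD/SGD = 0.179708

1 HKD × 9.34190 = 9.3419 INR
9.3419 INR × 0.0192368 = 0.179708 SGD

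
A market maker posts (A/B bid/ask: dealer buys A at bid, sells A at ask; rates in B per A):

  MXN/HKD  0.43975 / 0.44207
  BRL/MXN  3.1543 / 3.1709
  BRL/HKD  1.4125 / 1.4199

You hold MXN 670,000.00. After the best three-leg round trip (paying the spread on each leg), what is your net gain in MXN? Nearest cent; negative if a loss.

Net profit: MXN 5,133.52

Best loop MXN → BRL → HKD → MXN:
MXN 670,000.00 ÷ 3.1709 (buy BRL at ask) = BRL 211,296.48
BRL 211,296.48 × 1.4125 (sell BRL at bid) = HKD 298,456.27
HKD 298,456.27 ÷ 0.44207 (buy MXN at ask) = MXN 675,133.52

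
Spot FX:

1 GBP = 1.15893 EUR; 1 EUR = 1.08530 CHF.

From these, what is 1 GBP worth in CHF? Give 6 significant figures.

GBP/CHF = 1.25779

1 GBP × 1.15893 = 1.15893 EUR
1.15893 EUR × 1.08530 = 1.25779 CHF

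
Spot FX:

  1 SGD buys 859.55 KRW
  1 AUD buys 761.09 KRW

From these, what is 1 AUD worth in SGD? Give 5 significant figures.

1 AUD × 761.09 = 761.09 KRW
761.09 KRW ÷ 859.55 = 0.885452 SGD

AUD/SGD = 0.88545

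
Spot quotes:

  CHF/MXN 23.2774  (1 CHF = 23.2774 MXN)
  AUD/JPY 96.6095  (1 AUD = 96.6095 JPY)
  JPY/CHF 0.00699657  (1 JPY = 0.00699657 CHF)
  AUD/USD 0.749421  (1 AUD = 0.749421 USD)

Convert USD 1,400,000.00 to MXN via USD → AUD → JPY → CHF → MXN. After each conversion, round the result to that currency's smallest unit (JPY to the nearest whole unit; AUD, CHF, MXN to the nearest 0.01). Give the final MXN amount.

USD 1,400,000.00 ÷ 0.749421 = AUD 1,868,108.85
AUD 1,868,108.85 × 96.6095 = JPY 180,477,062
JPY 180,477,062 × 0.00699657 = CHF 1,262,720.40
CHF 1,262,720.40 × 23.2774 = MXN 29,392,847.84

MXN 29,392,847.84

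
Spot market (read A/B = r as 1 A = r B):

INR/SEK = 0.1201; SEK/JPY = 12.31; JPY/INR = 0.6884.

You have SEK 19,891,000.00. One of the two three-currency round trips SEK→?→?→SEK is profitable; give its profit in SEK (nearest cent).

Profitable loop is SEK → JPY → INR → SEK:
SEK 19,891,000.00 × 12.31 = JPY 244,858,210
JPY 244,858,210 × 0.6884 = INR 168,560,391.76
INR 168,560,391.76 × 0.1201 = SEK 20,244,103.05
Profit = SEK 20,244,103.05 − SEK 19,891,000.00

Profit: SEK 353,103.05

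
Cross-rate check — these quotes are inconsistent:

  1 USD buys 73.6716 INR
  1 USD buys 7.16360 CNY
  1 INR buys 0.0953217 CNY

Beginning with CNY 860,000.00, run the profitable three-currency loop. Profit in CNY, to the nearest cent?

Profitable loop is CNY → INR → USD → CNY:
CNY 860,000.00 ÷ 0.0953217 = INR 9,022,079.97
INR 9,022,079.97 ÷ 73.6716 = USD 122,463.47
USD 122,463.47 × 7.16360 = CNY 877,279.33
Profit = CNY 877,279.33 − CNY 860,000.00

Profit: CNY 17,279.33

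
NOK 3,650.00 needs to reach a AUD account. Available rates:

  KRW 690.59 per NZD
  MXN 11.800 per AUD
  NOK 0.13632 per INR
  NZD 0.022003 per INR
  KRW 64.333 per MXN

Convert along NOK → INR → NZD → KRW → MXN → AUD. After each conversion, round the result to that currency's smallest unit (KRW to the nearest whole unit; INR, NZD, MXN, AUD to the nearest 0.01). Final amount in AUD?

NOK 3,650.00 ÷ 0.13632 = INR 26,775.23
INR 26,775.23 × 0.022003 = NZD 589.14
NZD 589.14 × 690.59 = KRW 406,854
KRW 406,854 ÷ 64.333 = MXN 6,324.19
MXN 6,324.19 ÷ 11.800 = AUD 535.95

AUD 535.95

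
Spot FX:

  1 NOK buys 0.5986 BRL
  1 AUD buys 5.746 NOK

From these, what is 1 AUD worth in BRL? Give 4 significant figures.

AUD/BRL = 3.440

1 AUD × 5.746 = 5.746 NOK
5.746 NOK × 0.5986 = 3.43956 BRL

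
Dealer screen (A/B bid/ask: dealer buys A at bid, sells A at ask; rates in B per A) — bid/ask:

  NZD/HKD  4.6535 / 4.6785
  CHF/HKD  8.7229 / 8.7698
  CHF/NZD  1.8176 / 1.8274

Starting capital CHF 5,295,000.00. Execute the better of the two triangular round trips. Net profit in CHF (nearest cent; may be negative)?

Best loop CHF → HKD → NZD → CHF:
CHF 5,295,000.00 × 8.7229 (sell CHF at bid) = HKD 46,187,755.50
HKD 46,187,755.50 ÷ 4.6785 (buy NZD at ask) = NZD 9,872,342.74
NZD 9,872,342.74 ÷ 1.8274 (buy CHF at ask) = CHF 5,402,398.35

Net profit: CHF 107,398.35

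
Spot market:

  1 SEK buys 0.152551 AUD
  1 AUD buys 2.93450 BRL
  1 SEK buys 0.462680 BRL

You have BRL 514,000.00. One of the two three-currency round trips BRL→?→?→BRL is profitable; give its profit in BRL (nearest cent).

Profitable loop is BRL → AUD → SEK → BRL:
BRL 514,000.00 ÷ 2.93450 = AUD 175,157.61
AUD 175,157.61 ÷ 0.152551 = SEK 1,148,190.49
SEK 1,148,190.49 × 0.462680 = BRL 531,244.78
Profit = BRL 531,244.78 − BRL 514,000.00

Profit: BRL 17,244.78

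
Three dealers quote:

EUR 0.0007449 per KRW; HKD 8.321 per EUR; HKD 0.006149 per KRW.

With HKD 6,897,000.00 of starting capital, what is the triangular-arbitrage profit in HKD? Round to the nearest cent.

Profit: HKD 55,311.61

Profitable loop is HKD → KRW → EUR → HKD:
HKD 6,897,000.00 ÷ 0.006149 = KRW 1,121,645,796
KRW 1,121,645,796 × 0.0007449 = EUR 835,513.95
EUR 835,513.95 × 8.321 = HKD 6,952,311.61
Profit = HKD 6,952,311.61 − HKD 6,897,000.00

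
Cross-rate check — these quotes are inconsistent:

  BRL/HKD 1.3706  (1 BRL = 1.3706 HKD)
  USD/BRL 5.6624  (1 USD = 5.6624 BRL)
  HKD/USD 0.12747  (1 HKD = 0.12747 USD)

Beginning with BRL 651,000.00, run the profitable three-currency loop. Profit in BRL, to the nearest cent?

Profitable loop is BRL → USD → HKD → BRL:
BRL 651,000.00 ÷ 5.6624 = USD 114,968.92
USD 114,968.92 ÷ 0.12747 = HKD 901,929.22
HKD 901,929.22 ÷ 1.3706 = BRL 658,054.30
Profit = BRL 658,054.30 − BRL 651,000.00

Profit: BRL 7,054.30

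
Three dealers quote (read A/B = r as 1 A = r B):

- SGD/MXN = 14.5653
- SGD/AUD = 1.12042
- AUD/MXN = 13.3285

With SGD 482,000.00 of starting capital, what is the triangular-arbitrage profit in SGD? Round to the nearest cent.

Profit: SGD 12,185.20

Profitable loop is SGD → AUD → MXN → SGD:
SGD 482,000.00 × 1.12042 = AUD 540,042.44
AUD 540,042.44 × 13.3285 = MXN 7,197,955.66
MXN 7,197,955.66 ÷ 14.5653 = SGD 494,185.20
Profit = SGD 494,185.20 − SGD 482,000.00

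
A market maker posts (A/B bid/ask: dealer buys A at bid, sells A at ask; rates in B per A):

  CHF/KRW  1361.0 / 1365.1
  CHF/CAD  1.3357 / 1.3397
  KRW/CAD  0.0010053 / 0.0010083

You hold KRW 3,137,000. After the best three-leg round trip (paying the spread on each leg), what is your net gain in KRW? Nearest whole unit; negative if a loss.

Net profit: KRW 66,766

Best loop KRW → CAD → CHF → KRW:
KRW 3,137,000 × 0.0010053 (sell KRW at bid) = CAD 3,153.63
CAD 3,153.63 ÷ 1.3397 (buy CHF at ask) = CHF 2,353.98
CHF 2,353.98 × 1361.0 (sell CHF at bid) = KRW 3,203,766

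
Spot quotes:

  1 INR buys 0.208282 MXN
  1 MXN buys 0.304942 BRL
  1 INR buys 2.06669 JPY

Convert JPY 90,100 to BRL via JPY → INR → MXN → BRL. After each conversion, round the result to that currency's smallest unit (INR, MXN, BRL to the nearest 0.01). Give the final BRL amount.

BRL 2,768.97

JPY 90,100 ÷ 2.06669 = INR 43,596.28
INR 43,596.28 × 0.208282 = MXN 9,080.32
MXN 9,080.32 × 0.304942 = BRL 2,768.97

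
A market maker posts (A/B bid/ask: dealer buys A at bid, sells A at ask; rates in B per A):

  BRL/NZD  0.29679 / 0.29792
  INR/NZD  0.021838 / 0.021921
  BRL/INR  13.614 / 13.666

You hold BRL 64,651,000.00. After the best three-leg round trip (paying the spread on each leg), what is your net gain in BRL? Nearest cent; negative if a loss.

Net result: BRL -133,995.45 (no profitable arbitrage after spreads)

Best loop BRL → INR → NZD → BRL:
BRL 64,651,000.00 × 13.614 (sell BRL at bid) = INR 880,158,714.00
INR 880,158,714.00 × 0.021838 (sell INR at bid) = NZD 19,220,906.00
NZD 19,220,906.00 ÷ 0.29792 (buy BRL at ask) = BRL 64,517,004.55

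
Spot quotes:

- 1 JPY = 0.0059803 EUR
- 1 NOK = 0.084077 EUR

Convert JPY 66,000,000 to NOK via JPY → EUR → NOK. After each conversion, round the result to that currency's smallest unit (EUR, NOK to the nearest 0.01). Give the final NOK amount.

NOK 4,694,503.85

JPY 66,000,000 × 0.0059803 = EUR 394,699.80
EUR 394,699.80 ÷ 0.084077 = NOK 4,694,503.85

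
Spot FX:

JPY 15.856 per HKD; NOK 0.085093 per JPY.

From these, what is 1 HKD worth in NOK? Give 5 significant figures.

1 HKD × 15.856 = 15.856 JPY
15.856 JPY × 0.085093 = 1.34923 NOK

HKD/NOK = 1.3492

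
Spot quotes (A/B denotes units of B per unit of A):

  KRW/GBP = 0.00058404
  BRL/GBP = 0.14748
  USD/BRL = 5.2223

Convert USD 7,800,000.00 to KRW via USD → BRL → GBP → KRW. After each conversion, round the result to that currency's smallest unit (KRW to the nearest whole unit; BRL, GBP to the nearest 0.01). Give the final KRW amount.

KRW 10,286,010,325

USD 7,800,000.00 × 5.2223 = BRL 40,733,940.00
BRL 40,733,940.00 × 0.14748 = GBP 6,007,441.47
GBP 6,007,441.47 ÷ 0.00058404 = KRW 10,286,010,325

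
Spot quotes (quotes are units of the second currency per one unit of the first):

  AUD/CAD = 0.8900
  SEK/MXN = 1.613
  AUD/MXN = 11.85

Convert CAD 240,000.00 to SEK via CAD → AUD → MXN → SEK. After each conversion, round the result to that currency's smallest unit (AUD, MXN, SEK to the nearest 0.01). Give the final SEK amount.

SEK 1,981,094.61

CAD 240,000.00 ÷ 0.8900 = AUD 269,662.92
AUD 269,662.92 × 11.85 = MXN 3,195,505.60
MXN 3,195,505.60 ÷ 1.613 = SEK 1,981,094.61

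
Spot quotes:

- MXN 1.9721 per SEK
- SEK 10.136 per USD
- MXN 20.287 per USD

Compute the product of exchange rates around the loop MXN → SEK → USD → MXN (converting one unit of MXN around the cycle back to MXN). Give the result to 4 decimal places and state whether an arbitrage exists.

Around MXN → SEK → USD → MXN: 1 ÷ 1.9721 ÷ 10.136 × 20.287 = 1.014898
Product > 1; profitable direction is MXN → SEK → USD → MXN.

1.0149 (arbitrage exists)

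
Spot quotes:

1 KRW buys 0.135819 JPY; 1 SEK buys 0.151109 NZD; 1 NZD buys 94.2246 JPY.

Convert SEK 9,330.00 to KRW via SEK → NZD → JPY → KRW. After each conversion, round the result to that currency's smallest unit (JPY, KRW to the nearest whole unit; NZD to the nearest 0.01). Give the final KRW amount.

SEK 9,330.00 × 0.151109 = NZD 1,409.85
NZD 1,409.85 × 94.2246 = JPY 132,843
JPY 132,843 ÷ 0.135819 = KRW 978,088

KRW 978,088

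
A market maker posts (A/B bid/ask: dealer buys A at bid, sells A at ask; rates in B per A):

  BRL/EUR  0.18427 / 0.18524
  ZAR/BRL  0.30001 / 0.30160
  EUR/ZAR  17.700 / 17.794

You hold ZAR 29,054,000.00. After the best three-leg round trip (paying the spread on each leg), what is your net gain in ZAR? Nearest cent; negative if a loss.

Best loop ZAR → EUR → BRL → ZAR:
ZAR 29,054,000.00 ÷ 17.794 (buy EUR at ask) = EUR 1,632,797.57
EUR 1,632,797.57 ÷ 0.18524 (buy BRL at ask) = BRL 8,814,497.80
BRL 8,814,497.80 ÷ 0.30160 (buy ZAR at ask) = ZAR 29,225,788.46

Net profit: ZAR 171,788.46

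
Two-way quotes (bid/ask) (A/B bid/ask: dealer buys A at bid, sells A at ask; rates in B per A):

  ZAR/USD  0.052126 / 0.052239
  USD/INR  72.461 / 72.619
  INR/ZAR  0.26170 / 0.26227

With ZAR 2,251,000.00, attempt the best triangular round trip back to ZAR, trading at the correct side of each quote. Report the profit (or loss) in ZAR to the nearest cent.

Best loop ZAR → INR → USD → ZAR:
ZAR 2,251,000.00 ÷ 0.26227 (buy INR at ask) = INR 8,582,758.23
INR 8,582,758.23 ÷ 72.619 (buy USD at ask) = USD 118,188.88
USD 118,188.88 ÷ 0.052239 (buy ZAR at ask) = ZAR 2,262,464.43

Net profit: ZAR 11,464.43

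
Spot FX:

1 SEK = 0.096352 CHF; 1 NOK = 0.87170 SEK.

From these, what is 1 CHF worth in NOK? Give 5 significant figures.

1 CHF ÷ 0.096352 = 10.3786 SEK
10.3786 SEK ÷ 0.87170 = 11.9062 NOK

CHF/NOK = 11.906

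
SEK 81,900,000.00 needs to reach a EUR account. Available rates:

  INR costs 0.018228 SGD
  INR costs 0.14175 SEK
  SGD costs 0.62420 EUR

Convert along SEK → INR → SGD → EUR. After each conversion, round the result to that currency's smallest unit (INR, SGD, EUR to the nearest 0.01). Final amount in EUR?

EUR 6,573,907.94

SEK 81,900,000.00 ÷ 0.14175 = INR 577,777,777.78
INR 577,777,777.78 × 0.018228 = SGD 10,531,733.33
SGD 10,531,733.33 × 0.62420 = EUR 6,573,907.94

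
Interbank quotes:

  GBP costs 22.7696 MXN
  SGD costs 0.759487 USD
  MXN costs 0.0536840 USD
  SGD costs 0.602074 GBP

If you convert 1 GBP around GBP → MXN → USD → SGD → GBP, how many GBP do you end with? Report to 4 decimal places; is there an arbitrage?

0.9690 (arbitrage exists)

Around GBP → MXN → USD → SGD → GBP: 1 × 22.7696 × 0.0536840 ÷ 0.759487 × 0.602074 = 0.969013
Product < 1; profitable direction is GBP → SGD → USD → MXN → GBP.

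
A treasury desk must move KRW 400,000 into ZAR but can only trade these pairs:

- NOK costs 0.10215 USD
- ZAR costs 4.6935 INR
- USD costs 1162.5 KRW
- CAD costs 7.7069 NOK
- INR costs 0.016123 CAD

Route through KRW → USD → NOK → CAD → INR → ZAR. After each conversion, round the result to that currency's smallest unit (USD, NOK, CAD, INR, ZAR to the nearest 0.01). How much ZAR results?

KRW 400,000 ÷ 1162.5 = USD 344.09
USD 344.09 ÷ 0.10215 = NOK 3,368.48
NOK 3,368.48 ÷ 7.7069 = CAD 437.07
CAD 437.07 ÷ 0.016123 = INR 27,108.48
INR 27,108.48 ÷ 4.6935 = ZAR 5,775.75

ZAR 5,775.75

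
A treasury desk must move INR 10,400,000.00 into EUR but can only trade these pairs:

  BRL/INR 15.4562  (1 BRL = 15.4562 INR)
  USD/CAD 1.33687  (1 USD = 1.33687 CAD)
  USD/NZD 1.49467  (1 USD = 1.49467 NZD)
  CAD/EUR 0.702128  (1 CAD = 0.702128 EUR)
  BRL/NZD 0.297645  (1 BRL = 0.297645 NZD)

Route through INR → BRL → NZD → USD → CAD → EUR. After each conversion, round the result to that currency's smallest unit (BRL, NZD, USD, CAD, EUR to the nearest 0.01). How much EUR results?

EUR 125,773.56

INR 10,400,000.00 ÷ 15.4562 = BRL 672,869.14
BRL 672,869.14 × 0.297645 = NZD 200,276.14
NZD 200,276.14 ÷ 1.49467 = USD 133,993.55
USD 133,993.55 × 1.33687 = CAD 179,131.96
CAD 179,131.96 × 0.702128 = EUR 125,773.56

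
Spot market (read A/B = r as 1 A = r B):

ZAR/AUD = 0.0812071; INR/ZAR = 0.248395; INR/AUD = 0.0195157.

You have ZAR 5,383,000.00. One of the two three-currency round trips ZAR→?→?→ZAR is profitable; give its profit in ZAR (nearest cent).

Profitable loop is ZAR → AUD → INR → ZAR:
ZAR 5,383,000.00 × 0.0812071 = AUD 437,137.82
AUD 437,137.82 ÷ 0.0195157 = INR 22,399,289.77
INR 22,399,289.77 × 0.248395 = ZAR 5,563,871.58
Profit = ZAR 5,563,871.58 − ZAR 5,383,000.00

Profit: ZAR 180,871.58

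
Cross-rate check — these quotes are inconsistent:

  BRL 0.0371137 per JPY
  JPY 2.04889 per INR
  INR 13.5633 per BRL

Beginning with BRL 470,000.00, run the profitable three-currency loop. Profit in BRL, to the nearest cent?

Profit: BRL 14,748.11

Profitable loop is BRL → INR → JPY → BRL:
BRL 470,000.00 × 13.5633 = INR 6,374,751.00
INR 6,374,751.00 × 2.04889 = JPY 13,061,164
JPY 13,061,164 × 0.0371137 = BRL 484,748.11
Profit = BRL 484,748.11 − BRL 470,000.00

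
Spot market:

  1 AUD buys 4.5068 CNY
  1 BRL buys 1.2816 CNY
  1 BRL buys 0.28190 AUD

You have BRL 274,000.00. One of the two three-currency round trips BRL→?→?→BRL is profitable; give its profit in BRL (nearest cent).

Profit: BRL 2,401.06

Profitable loop is BRL → CNY → AUD → BRL:
BRL 274,000.00 × 1.2816 = CNY 351,158.40
CNY 351,158.40 ÷ 4.5068 = AUD 77,917.46
AUD 77,917.46 ÷ 0.28190 = BRL 276,401.06
Profit = BRL 276,401.06 − BRL 274,000.00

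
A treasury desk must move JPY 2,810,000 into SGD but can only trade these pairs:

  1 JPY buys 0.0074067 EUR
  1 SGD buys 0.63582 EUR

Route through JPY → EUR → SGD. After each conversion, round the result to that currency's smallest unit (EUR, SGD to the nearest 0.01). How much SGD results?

SGD 32,733.84

JPY 2,810,000 × 0.0074067 = EUR 20,812.83
EUR 20,812.83 ÷ 0.63582 = SGD 32,733.84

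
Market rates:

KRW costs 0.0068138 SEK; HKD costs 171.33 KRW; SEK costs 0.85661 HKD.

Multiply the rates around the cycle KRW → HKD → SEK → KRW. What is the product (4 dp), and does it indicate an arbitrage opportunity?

1.0000 (no arbitrage)

Around KRW → HKD → SEK → KRW: 1 ÷ 171.33 ÷ 0.85661 ÷ 0.0068138 = 0.999986
Product ≈ 1 (deviation 0.001%, within rounding noise).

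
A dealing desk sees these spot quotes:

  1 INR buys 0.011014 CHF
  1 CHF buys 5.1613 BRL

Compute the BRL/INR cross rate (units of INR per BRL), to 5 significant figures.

1 BRL ÷ 5.1613 = 0.19375 CHF
0.19375 CHF ÷ 0.011014 = 17.5912 INR

BRL/INR = 17.591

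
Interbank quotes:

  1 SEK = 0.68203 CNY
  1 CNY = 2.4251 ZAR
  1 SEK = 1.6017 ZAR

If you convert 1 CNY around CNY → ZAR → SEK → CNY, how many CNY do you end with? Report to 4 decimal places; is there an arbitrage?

Around CNY → ZAR → SEK → CNY: 1 × 2.4251 ÷ 1.6017 × 0.68203 = 1.032647
Product > 1; profitable direction is CNY → ZAR → SEK → CNY.

1.0326 (arbitrage exists)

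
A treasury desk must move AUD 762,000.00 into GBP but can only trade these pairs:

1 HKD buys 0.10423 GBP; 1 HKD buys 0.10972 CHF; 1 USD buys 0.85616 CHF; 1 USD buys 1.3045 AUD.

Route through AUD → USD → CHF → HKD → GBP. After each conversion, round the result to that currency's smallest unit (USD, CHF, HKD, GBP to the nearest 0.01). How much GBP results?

GBP 475,086.57

AUD 762,000.00 ÷ 1.3045 = USD 584,131.85
USD 584,131.85 × 0.85616 = CHF 500,110.32
CHF 500,110.32 ÷ 0.10972 = HKD 4,558,059.79
HKD 4,558,059.79 × 0.10423 = GBP 475,086.57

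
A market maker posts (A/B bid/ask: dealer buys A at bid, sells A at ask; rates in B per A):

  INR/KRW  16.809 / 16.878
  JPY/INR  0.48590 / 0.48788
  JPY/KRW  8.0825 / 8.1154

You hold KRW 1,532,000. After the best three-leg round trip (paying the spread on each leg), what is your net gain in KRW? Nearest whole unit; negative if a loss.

Net profit: KRW 9,834

Best loop KRW → JPY → INR → KRW:
KRW 1,532,000 ÷ 8.1154 (buy JPY at ask) = JPY 188,777
JPY 188,777 × 0.48590 (sell JPY at bid) = INR 91,726.69
INR 91,726.69 × 16.809 (sell INR at bid) = KRW 1,541,834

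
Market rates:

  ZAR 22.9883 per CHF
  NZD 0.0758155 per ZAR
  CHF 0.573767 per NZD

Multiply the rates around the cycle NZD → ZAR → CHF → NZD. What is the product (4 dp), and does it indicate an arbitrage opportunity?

1.0000 (no arbitrage)

Around NZD → ZAR → CHF → NZD: 1 ÷ 0.0758155 ÷ 22.9883 ÷ 0.573767 = 0.999999
Product ≈ 1 (deviation 0.000%, within rounding noise).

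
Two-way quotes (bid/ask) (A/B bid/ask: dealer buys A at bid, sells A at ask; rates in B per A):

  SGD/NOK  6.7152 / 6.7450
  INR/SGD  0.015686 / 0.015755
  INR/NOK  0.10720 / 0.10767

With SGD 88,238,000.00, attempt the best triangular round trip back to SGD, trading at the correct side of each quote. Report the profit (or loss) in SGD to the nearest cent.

Net profit: SGD 774,311.62

Best loop SGD → INR → NOK → SGD:
SGD 88,238,000.00 ÷ 0.015755 (buy INR at ask) = INR 5,600,634,719.14
INR 5,600,634,719.14 × 0.10720 (sell INR at bid) = NOK 600,388,041.89
NOK 600,388,041.89 ÷ 6.7450 (buy SGD at ask) = SGD 89,012,311.62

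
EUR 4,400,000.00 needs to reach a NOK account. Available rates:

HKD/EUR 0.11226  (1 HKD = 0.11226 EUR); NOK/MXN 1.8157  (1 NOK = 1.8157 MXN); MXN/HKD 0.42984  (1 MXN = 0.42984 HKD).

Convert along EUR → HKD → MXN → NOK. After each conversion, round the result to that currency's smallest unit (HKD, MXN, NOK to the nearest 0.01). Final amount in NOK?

NOK 50,220,001.05

EUR 4,400,000.00 ÷ 0.11226 = HKD 39,194,726.53
HKD 39,194,726.53 ÷ 0.42984 = MXN 91,184,455.91
MXN 91,184,455.91 ÷ 1.8157 = NOK 50,220,001.05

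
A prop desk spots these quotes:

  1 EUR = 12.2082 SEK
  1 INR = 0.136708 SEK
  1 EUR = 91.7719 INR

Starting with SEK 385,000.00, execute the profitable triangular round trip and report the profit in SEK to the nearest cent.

Profitable loop is SEK → EUR → INR → SEK:
SEK 385,000.00 ÷ 12.2082 = EUR 31,536.18
EUR 31,536.18 × 91.7719 = INR 2,894,135.21
INR 2,894,135.21 × 0.136708 = SEK 395,651.44
Profit = SEK 395,651.44 − SEK 385,000.00

Profit: SEK 10,651.44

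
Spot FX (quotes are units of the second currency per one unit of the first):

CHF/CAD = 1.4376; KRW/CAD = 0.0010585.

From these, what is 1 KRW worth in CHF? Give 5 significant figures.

1 KRW × 0.0010585 = 0.0010585 CAD
0.0010585 CAD ÷ 1.4376 = 0.000736297 CHF

KRW/CHF = 0.00073630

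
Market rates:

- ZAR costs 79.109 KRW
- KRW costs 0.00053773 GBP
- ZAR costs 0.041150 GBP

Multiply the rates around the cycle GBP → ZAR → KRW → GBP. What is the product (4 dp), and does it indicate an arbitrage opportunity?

1.0338 (arbitrage exists)

Around GBP → ZAR → KRW → GBP: 1 ÷ 0.041150 × 79.109 × 0.00053773 = 1.033761
Product > 1; profitable direction is GBP → ZAR → KRW → GBP.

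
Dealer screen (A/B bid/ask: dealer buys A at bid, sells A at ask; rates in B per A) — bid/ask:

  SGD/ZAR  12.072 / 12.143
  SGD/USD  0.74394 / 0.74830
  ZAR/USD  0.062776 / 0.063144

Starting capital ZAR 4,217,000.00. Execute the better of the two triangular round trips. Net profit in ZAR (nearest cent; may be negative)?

Best loop ZAR → USD → SGD → ZAR:
ZAR 4,217,000.00 × 0.062776 (sell ZAR at bid) = USD 264,726.39
USD 264,726.39 ÷ 0.74830 (buy SGD at ask) = SGD 353,770.40
SGD 353,770.40 × 12.072 (sell SGD at bid) = ZAR 4,270,716.30

Net profit: ZAR 53,716.30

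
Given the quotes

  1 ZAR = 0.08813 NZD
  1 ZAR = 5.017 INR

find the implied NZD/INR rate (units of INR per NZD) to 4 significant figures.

1 NZD ÷ 0.08813 = 11.3469 ZAR
11.3469 ZAR × 5.017 = 56.9273 INR

NZD/INR = 56.93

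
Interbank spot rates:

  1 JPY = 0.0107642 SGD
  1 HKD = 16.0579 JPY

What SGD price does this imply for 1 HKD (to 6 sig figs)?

1 HKD × 16.0579 = 16.0579 JPY
16.0579 JPY × 0.0107642 = 0.17285 SGD

HKD/SGD = 0.172850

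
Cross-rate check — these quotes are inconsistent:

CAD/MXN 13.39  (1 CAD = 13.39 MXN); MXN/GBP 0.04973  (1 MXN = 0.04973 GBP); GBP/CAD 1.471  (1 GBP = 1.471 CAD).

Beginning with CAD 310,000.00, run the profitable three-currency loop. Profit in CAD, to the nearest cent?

Profitable loop is CAD → GBP → MXN → CAD:
CAD 310,000.00 ÷ 1.471 = GBP 210,740.99
GBP 210,740.99 ÷ 0.04973 = MXN 4,237,703.45
MXN 4,237,703.45 ÷ 13.39 = CAD 316,482.71
Profit = CAD 316,482.71 − CAD 310,000.00

Profit: CAD 6,482.71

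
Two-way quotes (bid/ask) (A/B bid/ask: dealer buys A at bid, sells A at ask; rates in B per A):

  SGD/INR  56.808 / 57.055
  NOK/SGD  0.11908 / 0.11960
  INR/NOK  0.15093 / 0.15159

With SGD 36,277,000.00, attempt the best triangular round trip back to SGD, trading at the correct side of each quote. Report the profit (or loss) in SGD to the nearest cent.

Best loop SGD → INR → NOK → SGD:
SGD 36,277,000.00 × 56.808 (sell SGD at bid) = INR 2,060,823,816.00
INR 2,060,823,816.00 × 0.15093 (sell INR at bid) = NOK 311,040,138.55
NOK 311,040,138.55 × 0.11908 (sell NOK at bid) = SGD 37,038,659.70

Net profit: SGD 761,659.70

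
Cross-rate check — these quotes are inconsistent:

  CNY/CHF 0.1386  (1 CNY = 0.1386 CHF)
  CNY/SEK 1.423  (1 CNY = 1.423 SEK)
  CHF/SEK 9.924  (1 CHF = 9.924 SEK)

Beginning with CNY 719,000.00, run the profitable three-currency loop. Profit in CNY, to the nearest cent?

Profit: CNY 24,847.32

Profitable loop is CNY → SEK → CHF → CNY:
CNY 719,000.00 × 1.423 = SEK 1,023,137.00
SEK 1,023,137.00 ÷ 9.924 = CHF 103,097.24
CHF 103,097.24 ÷ 0.1386 = CNY 743,847.32
Profit = CNY 743,847.32 − CNY 719,000.00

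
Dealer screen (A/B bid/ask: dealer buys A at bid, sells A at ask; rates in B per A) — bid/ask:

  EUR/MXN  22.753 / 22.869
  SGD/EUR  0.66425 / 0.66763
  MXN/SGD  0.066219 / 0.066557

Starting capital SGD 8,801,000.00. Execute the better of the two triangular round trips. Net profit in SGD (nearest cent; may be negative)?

Net profit: SGD 7,153.39

Best loop SGD → EUR → MXN → SGD:
SGD 8,801,000.00 × 0.66425 (sell SGD at bid) = EUR 5,846,064.25
EUR 5,846,064.25 × 22.753 (sell EUR at bid) = MXN 133,015,499.88
MXN 133,015,499.88 × 0.066219 (sell MXN at bid) = SGD 8,808,153.39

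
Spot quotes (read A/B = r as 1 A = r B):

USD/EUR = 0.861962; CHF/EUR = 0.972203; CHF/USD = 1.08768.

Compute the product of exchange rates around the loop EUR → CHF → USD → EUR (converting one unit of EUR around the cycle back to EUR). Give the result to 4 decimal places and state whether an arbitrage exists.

Around EUR → CHF → USD → EUR: 1 ÷ 0.972203 × 1.08768 × 0.861962 = 0.964345
Product < 1; profitable direction is EUR → USD → CHF → EUR.

0.9643 (arbitrage exists)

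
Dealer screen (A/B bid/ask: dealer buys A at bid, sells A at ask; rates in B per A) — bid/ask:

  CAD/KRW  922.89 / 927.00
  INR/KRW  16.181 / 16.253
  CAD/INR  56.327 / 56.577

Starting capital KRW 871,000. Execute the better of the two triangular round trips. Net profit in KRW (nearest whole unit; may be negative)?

Net profit: KRW 3,167

Best loop KRW → INR → CAD → KRW:
KRW 871,000 ÷ 16.253 (buy INR at ask) = INR 53,590.11
INR 53,590.11 ÷ 56.577 (buy CAD at ask) = CAD 947.21
CAD 947.21 × 922.89 (sell CAD at bid) = KRW 874,167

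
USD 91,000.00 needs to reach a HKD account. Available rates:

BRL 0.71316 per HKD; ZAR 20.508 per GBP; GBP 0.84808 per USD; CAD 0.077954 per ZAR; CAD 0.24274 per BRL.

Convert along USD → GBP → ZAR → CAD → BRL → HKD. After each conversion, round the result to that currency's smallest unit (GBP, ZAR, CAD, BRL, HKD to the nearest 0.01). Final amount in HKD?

USD 91,000.00 × 0.84808 = GBP 77,175.28
GBP 77,175.28 × 20.508 = ZAR 1,582,710.64
ZAR 1,582,710.64 × 0.077954 = CAD 123,378.63
CAD 123,378.63 ÷ 0.24274 = BRL 508,274.82
BRL 508,274.82 ÷ 0.71316 = HKD 712,707.98

HKD 712,707.98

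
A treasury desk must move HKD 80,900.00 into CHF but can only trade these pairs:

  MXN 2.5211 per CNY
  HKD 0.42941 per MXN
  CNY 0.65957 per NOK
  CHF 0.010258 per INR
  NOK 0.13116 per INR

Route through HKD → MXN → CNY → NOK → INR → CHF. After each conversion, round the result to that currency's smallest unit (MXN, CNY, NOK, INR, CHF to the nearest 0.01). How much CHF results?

CHF 8,861.08

HKD 80,900.00 ÷ 0.42941 = MXN 188,398.03
MXN 188,398.03 ÷ 2.5211 = CNY 74,728.50
CNY 74,728.50 ÷ 0.65957 = NOK 113,298.82
NOK 113,298.82 ÷ 0.13116 = INR 863,821.44
INR 863,821.44 × 0.010258 = CHF 8,861.08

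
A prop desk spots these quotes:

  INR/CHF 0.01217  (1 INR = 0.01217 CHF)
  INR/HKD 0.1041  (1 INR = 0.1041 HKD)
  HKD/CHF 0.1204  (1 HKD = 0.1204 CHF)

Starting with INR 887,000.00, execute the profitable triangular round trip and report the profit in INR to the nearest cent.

Profit: INR 26,503.59

Profitable loop is INR → HKD → CHF → INR:
INR 887,000.00 × 0.1041 = HKD 92,336.70
HKD 92,336.70 × 0.1204 = CHF 11,117.34
CHF 11,117.34 ÷ 0.01217 = INR 913,503.59
Profit = INR 913,503.59 − INR 887,000.00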